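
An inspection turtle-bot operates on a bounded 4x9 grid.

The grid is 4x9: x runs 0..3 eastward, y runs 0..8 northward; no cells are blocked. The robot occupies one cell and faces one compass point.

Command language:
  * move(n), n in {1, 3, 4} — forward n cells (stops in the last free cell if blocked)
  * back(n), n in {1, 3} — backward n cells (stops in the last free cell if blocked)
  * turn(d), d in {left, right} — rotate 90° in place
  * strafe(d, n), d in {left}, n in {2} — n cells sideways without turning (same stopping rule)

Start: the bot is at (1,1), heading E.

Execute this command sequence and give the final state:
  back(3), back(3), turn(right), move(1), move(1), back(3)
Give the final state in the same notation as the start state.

at (0,3), heading S

start: at (1,1), heading E
step 1 (back(3)): at (0,1), heading E
step 2 (back(3)): at (0,1), heading E
step 3 (turn(right)): at (0,1), heading S
step 4 (move(1)): at (0,0), heading S
step 5 (move(1)): at (0,0), heading S
step 6 (back(3)): at (0,3), heading S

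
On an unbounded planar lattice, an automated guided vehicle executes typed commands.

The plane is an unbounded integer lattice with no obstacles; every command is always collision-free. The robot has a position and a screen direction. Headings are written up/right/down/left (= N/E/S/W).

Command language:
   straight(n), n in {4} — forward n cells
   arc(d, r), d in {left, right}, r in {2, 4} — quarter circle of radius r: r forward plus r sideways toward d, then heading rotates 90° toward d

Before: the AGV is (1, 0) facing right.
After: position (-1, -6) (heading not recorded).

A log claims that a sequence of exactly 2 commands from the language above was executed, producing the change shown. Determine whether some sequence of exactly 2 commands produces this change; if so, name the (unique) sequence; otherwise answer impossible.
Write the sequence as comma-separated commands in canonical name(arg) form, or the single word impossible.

key: order matters: swapping arc(right, 2) and arc(right, 4) lands elsewhere
from: (1, 0) facing right
step 1 (arc(right, 2)): (3, -2) facing down
step 2 (arc(right, 4)): (-1, -6) facing left
no rival 2-sequence matches.

arc(right, 2), arc(right, 4)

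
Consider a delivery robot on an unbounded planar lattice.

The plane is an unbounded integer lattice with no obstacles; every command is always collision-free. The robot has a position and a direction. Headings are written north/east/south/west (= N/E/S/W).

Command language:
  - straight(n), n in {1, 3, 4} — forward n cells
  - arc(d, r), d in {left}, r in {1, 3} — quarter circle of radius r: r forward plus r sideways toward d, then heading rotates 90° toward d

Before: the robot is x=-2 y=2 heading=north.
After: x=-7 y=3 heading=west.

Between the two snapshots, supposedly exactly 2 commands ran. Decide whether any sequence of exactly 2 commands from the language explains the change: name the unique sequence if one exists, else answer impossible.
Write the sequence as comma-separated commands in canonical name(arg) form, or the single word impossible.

key: order matters: swapping arc(left, 1) and straight(4) lands elsewhere
from: x=-2 y=2 heading=north
[1] after arc(left, 1): x=-3 y=3 heading=west
[2] after straight(4): x=-7 y=3 heading=west
no other 2-command option fits: unique.

arc(left, 1), straight(4)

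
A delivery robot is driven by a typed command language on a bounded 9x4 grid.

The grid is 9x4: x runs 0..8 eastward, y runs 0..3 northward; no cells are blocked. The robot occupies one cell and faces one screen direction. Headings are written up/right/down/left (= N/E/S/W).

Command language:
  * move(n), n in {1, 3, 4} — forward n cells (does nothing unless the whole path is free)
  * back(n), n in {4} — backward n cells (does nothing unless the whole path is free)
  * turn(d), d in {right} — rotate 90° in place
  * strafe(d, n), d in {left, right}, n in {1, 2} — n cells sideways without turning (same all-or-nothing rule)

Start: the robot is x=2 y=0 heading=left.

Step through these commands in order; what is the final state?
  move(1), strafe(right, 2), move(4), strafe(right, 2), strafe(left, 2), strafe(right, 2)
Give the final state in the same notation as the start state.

x=1 y=2 heading=left

begin: x=2 y=0 heading=left
step 1 (move(1)): x=1 y=0 heading=left
step 2 (strafe(right, 2)): x=1 y=2 heading=left
step 3 (move(4)): x=1 y=2 heading=left
step 4 (strafe(right, 2)): x=1 y=2 heading=left
step 5 (strafe(left, 2)): x=1 y=0 heading=left
step 6 (strafe(right, 2)): x=1 y=2 heading=left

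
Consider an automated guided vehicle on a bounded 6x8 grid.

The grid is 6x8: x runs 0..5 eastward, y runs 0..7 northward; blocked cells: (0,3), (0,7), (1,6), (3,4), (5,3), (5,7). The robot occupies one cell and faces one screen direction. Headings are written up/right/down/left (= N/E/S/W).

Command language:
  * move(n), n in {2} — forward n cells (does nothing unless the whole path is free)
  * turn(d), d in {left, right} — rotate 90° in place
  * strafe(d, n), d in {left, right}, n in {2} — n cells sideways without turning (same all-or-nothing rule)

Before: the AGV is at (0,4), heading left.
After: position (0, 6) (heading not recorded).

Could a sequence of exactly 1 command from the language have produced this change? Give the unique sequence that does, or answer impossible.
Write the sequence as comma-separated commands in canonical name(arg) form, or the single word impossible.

strafe(right, 2)

initial: at (0,4), heading left
step 1 (strafe(right, 2)): at (0,6), heading left
no other 1-command option fits: unique.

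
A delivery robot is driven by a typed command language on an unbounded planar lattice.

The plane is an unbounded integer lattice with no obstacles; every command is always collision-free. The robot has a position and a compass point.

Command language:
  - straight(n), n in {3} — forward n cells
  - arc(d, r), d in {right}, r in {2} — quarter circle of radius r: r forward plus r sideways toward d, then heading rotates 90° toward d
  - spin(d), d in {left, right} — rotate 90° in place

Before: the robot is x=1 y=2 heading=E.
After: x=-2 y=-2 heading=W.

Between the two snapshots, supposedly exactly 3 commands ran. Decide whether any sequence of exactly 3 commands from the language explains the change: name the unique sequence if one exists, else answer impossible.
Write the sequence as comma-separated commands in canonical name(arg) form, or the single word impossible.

key: cell and facing (now W) both changed — the 3 commands mix motion and turning
initial: x=1 y=2 heading=E
step 1 (arc(right, 2)): x=3 y=0 heading=S
step 2 (arc(right, 2)): x=1 y=-2 heading=W
step 3 (straight(3)): x=-2 y=-2 heading=W
all 64 alternatives checked — unique.

arc(right, 2), arc(right, 2), straight(3)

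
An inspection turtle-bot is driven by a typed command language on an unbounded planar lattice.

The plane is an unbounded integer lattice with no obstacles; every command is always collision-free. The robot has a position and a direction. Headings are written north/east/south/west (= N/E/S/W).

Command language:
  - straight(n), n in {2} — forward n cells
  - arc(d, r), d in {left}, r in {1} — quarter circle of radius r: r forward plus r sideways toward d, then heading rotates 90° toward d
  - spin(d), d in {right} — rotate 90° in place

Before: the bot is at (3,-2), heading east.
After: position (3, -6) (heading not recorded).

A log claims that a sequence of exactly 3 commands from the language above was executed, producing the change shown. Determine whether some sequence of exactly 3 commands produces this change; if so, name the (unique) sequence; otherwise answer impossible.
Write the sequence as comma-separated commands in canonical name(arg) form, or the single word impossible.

spin(right), straight(2), straight(2)

key: running straight(2) before spin(right) would end elsewhere — order is forced
begin: at (3,-2), heading east
1. spin(right) → at (3,-2), heading south
2. straight(2) → at (3,-4), heading south
3. straight(2) → at (3,-6), heading south
uniquely the one of 27 3-step routes that fits.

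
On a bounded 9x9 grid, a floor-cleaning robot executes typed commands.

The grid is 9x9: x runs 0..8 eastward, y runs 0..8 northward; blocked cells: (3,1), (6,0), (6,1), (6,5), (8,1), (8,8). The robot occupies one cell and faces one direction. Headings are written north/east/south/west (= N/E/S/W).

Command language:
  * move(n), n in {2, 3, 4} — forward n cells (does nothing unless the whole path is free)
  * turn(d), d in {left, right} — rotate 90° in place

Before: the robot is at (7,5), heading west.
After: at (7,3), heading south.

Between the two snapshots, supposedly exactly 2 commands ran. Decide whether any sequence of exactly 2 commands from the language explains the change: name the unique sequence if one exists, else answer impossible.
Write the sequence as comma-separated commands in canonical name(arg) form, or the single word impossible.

turn(left), move(2)

key: running move(2) before turn(left) would end elsewhere — order is forced
start: at (7,5), heading west
[1] after turn(left): at (7,5), heading south
[2] after move(2): at (7,3), heading south
all 25 alternatives checked — unique.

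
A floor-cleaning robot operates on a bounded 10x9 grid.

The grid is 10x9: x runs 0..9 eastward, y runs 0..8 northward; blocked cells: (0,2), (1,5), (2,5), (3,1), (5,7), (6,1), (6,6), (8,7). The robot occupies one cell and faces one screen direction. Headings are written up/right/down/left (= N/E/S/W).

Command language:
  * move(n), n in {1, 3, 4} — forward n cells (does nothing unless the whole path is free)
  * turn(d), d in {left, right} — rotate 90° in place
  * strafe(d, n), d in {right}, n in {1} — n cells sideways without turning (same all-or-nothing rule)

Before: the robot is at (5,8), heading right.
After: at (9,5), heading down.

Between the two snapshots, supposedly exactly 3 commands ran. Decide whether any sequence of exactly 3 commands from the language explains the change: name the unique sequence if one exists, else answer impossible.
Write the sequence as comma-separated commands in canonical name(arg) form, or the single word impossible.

key: order matters: swapping move(4) and move(3) lands elsewhere
t0: at (5,8), heading right
[1] after move(4): at (9,8), heading right
[2] after turn(right): at (9,8), heading down
[3] after move(3): at (9,5), heading down
all 216 alternatives checked — unique.

move(4), turn(right), move(3)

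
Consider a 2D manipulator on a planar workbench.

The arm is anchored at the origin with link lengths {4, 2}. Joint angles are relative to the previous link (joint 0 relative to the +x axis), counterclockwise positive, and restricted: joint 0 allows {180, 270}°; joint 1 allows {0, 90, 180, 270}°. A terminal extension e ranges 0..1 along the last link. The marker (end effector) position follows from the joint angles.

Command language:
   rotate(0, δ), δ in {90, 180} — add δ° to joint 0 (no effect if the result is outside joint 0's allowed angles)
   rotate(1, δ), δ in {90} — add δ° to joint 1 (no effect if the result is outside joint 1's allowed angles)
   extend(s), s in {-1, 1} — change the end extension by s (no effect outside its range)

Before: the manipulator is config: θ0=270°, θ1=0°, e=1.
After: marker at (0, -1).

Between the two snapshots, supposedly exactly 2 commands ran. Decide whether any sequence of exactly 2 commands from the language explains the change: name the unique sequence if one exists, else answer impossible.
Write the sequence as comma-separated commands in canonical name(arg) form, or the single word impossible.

begin: config: θ0=270°, θ1=0°, e=1
step 1 (rotate(1, 90)): config: θ0=270°, θ1=90°, e=1
step 2 (rotate(1, 90)): config: θ0=270°, θ1=180°, e=1
no rival 2-sequence matches.

rotate(1, 90), rotate(1, 90)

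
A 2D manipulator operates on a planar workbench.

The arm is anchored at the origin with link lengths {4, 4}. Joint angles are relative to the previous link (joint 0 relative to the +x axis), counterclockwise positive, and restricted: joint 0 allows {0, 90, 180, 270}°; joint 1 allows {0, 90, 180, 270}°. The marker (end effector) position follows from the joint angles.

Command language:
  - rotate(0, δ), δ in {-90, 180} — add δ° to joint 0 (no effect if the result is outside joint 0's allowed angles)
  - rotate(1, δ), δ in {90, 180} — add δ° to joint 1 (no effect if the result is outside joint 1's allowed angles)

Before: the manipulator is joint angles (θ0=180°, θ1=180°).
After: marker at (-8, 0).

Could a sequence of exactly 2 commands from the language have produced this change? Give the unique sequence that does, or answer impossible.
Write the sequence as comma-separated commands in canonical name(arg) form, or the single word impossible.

rotate(1, 90), rotate(1, 90)

t0: joint angles (θ0=180°, θ1=180°)
t=1 rotate(1, 90) ⇒ joint angles (θ0=180°, θ1=270°)
t=2 rotate(1, 90) ⇒ joint angles (θ0=180°, θ1=0°)
all 16 alternatives checked — unique.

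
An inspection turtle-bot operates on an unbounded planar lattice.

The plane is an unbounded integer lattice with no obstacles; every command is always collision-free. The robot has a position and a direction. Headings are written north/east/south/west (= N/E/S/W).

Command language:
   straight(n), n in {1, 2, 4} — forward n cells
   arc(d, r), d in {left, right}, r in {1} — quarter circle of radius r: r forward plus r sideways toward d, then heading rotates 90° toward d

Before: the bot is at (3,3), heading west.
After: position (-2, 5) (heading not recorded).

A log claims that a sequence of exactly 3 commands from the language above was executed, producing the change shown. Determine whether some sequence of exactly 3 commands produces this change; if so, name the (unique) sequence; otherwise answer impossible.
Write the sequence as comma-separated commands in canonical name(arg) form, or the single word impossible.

straight(4), arc(right, 1), straight(1)

key: running straight(1) before straight(4) would end elsewhere — order is forced
initial: at (3,3), heading west
t=1 straight(4) ⇒ at (-1,3), heading west
t=2 arc(right, 1) ⇒ at (-2,4), heading north
t=3 straight(1) ⇒ at (-2,5), heading north
uniquely the one of 125 3-step routes that fits.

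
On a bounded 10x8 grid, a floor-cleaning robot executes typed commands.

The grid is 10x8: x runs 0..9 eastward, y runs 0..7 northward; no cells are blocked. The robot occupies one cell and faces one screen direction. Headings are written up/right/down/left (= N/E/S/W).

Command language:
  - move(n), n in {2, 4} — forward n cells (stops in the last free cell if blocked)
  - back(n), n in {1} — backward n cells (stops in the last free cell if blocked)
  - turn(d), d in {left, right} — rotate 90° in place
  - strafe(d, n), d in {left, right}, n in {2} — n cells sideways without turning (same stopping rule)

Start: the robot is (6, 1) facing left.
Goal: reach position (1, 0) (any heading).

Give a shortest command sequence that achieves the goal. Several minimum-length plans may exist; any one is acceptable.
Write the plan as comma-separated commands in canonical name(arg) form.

strafe(left, 2), move(4), move(4), back(1)

begin: (6, 1) facing left
[1] after strafe(left, 2): (6, 0) facing left
[2] after move(4): (2, 0) facing left
[3] after move(4): (0, 0) facing left
[4] after back(1): (1, 0) facing left
nothing shorter than 4 reaches the goal.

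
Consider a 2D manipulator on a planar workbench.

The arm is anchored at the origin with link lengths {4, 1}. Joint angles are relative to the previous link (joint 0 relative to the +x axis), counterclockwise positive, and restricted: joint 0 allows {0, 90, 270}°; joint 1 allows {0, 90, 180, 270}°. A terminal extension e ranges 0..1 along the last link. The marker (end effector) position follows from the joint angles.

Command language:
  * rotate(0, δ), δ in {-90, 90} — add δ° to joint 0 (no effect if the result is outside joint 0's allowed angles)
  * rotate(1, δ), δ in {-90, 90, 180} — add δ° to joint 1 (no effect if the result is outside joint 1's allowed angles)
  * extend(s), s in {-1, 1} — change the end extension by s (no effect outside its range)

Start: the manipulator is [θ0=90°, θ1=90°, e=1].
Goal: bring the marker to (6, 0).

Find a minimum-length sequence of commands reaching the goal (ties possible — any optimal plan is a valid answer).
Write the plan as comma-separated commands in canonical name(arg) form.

begin: [θ0=90°, θ1=90°, e=1]
[1] after rotate(1, -90): [θ0=90°, θ1=0°, e=1]
[2] after rotate(0, -90): [θ0=0°, θ1=0°, e=1]
minimal: 2 command(s), checked below 2.

rotate(1, -90), rotate(0, -90)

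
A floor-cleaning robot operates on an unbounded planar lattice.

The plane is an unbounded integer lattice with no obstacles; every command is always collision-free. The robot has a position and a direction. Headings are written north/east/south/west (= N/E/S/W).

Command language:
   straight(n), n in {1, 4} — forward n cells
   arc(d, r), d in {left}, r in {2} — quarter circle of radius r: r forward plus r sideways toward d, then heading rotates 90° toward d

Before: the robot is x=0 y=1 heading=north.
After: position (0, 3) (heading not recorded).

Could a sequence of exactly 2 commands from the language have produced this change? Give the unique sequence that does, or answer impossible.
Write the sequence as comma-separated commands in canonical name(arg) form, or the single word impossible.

straight(1), straight(1)

from: x=0 y=1 heading=north
1. straight(1) → x=0 y=2 heading=north
2. straight(1) → x=0 y=3 heading=north
all 9 alternatives checked — unique.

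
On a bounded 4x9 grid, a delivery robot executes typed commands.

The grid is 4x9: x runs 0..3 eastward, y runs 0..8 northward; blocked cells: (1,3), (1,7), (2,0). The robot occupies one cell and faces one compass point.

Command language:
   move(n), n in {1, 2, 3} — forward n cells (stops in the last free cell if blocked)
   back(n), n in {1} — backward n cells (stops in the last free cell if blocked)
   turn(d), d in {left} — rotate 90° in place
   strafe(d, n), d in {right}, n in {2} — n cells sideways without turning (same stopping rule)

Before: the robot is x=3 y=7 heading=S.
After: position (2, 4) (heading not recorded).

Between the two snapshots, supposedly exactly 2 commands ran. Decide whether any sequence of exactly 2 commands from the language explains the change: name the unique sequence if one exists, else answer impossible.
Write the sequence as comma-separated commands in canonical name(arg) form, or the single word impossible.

strafe(right, 2), move(3)

key: running move(3) before strafe(right, 2) would end elsewhere — order is forced
t0: x=3 y=7 heading=S
1. strafe(right, 2) → x=2 y=7 heading=S
2. move(3) → x=2 y=4 heading=S
no rival 2-sequence matches.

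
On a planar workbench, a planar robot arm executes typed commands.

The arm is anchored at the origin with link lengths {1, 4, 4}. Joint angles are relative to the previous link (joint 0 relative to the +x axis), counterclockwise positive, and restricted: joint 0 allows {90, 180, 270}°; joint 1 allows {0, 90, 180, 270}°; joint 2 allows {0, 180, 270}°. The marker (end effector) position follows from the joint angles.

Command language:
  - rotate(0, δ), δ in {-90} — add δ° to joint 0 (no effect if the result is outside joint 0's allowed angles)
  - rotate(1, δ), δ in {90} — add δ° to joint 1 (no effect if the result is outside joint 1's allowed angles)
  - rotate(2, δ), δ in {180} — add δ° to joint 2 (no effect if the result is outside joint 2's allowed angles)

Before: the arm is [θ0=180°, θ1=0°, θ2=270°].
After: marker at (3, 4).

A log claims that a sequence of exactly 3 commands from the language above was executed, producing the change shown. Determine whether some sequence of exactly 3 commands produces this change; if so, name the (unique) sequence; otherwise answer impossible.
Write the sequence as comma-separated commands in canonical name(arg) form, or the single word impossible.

t0: [θ0=180°, θ1=0°, θ2=270°]
[1] after rotate(1, 90): [θ0=180°, θ1=90°, θ2=270°]
[2] after rotate(1, 90): [θ0=180°, θ1=180°, θ2=270°]
[3] after rotate(1, 90): [θ0=180°, θ1=270°, θ2=270°]
all 27 alternatives checked — unique.

rotate(1, 90), rotate(1, 90), rotate(1, 90)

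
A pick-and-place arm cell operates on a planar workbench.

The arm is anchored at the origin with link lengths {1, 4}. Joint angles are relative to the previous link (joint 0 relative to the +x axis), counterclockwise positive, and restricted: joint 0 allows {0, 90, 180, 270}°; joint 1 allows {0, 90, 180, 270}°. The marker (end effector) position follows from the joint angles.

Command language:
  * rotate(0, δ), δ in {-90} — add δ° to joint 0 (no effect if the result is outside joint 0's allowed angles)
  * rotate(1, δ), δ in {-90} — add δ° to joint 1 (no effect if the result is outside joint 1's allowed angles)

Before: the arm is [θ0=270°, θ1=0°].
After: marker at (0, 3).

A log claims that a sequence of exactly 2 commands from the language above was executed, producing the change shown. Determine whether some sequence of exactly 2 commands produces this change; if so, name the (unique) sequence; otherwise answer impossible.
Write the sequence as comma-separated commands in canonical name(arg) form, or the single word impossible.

rotate(1, -90), rotate(1, -90)

initial: [θ0=270°, θ1=0°]
step 1 (rotate(1, -90)): [θ0=270°, θ1=270°]
step 2 (rotate(1, -90)): [θ0=270°, θ1=180°]
no other 2-command option fits: unique.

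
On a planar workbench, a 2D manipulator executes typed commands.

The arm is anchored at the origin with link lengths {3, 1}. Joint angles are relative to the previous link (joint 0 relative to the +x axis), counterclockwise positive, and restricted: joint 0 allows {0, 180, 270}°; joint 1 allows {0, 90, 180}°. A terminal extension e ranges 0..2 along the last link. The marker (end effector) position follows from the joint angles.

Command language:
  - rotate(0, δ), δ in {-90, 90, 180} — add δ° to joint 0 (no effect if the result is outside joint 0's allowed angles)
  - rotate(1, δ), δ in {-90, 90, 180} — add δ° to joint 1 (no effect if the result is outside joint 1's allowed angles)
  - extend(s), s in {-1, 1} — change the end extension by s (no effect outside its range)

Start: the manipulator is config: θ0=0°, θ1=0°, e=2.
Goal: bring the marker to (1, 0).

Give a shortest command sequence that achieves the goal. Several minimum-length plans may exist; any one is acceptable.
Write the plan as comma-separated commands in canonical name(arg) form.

extend(-1), rotate(1, 180)

initial: config: θ0=0°, θ1=0°, e=2
1. extend(-1) → config: θ0=0°, θ1=0°, e=1
2. rotate(1, 180) → config: θ0=0°, θ1=180°, e=1
minimal: 2 command(s), checked below 2.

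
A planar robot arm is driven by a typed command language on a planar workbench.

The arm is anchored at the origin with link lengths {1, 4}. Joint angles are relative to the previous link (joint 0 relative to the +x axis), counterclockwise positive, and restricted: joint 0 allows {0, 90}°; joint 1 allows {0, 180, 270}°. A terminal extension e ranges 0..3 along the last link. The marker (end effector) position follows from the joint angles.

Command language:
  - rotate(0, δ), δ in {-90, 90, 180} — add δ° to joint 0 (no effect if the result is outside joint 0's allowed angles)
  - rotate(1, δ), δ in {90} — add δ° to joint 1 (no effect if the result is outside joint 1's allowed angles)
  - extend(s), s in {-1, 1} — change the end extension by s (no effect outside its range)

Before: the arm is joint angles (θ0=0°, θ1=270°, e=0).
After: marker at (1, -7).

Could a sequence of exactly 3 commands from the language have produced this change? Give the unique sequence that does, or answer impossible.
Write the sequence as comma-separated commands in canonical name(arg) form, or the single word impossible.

begin: joint angles (θ0=0°, θ1=270°, e=0)
[1] after extend(1): joint angles (θ0=0°, θ1=270°, e=1)
[2] after extend(1): joint angles (θ0=0°, θ1=270°, e=2)
[3] after extend(1): joint angles (θ0=0°, θ1=270°, e=3)
uniquely the one of 216 3-step routes that fits.

extend(1), extend(1), extend(1)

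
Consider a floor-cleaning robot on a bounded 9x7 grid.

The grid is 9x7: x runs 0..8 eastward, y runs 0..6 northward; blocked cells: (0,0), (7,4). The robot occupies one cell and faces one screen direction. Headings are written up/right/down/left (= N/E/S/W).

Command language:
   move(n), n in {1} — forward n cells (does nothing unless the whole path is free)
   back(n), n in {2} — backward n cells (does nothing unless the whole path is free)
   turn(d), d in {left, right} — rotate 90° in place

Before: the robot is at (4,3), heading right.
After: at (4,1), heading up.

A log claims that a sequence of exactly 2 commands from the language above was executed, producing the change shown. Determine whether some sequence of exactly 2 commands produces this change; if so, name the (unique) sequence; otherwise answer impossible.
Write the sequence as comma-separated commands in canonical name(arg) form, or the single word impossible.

key: order matters: swapping turn(left) and back(2) lands elsewhere
from: at (4,3), heading right
1. turn(left) → at (4,3), heading up
2. back(2) → at (4,1), heading up
all 16 alternatives checked — unique.

turn(left), back(2)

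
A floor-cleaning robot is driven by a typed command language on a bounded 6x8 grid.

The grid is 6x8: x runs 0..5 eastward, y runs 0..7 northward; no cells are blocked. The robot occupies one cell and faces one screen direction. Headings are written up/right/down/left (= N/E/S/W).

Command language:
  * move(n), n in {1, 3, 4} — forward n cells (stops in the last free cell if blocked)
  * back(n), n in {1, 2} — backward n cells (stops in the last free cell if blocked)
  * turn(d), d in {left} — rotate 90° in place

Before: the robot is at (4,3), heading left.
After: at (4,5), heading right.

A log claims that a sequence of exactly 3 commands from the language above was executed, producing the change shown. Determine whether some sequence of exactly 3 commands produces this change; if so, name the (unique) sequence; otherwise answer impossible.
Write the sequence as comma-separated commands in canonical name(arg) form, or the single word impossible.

turn(left), back(2), turn(left)

key: cell and facing (now E) both changed — the 3 commands mix motion and turning
from: at (4,3), heading left
[1] after turn(left): at (4,3), heading down
[2] after back(2): at (4,5), heading down
[3] after turn(left): at (4,5), heading right
all 216 alternatives checked — unique.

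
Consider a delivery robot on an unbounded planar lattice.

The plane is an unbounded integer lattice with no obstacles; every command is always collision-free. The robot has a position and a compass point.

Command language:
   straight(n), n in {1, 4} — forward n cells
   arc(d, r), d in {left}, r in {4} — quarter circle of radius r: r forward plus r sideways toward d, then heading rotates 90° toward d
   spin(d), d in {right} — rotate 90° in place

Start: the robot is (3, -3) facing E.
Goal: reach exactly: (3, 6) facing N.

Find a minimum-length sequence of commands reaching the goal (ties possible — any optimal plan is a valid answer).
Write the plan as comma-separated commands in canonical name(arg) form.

arc(left, 4), arc(left, 4), spin(right), straight(1)

t0: (3, -3) facing E
step 1 (arc(left, 4)): (7, 1) facing N
step 2 (arc(left, 4)): (3, 5) facing W
step 3 (spin(right)): (3, 5) facing N
step 4 (straight(1)): (3, 6) facing N
nothing shorter than 4 reaches the goal.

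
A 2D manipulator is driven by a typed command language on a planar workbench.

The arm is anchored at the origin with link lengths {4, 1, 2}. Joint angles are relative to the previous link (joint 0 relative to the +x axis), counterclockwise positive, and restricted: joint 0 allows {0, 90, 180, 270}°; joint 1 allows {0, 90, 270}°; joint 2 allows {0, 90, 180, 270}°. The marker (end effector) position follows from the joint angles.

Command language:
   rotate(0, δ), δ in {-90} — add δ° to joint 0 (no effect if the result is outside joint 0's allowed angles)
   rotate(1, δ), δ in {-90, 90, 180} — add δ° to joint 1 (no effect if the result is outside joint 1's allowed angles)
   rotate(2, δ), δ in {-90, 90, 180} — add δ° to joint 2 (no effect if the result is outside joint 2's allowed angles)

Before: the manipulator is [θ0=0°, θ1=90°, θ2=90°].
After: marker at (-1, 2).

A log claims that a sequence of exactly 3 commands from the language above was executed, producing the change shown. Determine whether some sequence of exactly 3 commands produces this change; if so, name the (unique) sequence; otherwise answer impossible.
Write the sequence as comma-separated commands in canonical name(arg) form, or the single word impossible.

rotate(0, -90), rotate(0, -90), rotate(0, -90)

begin: [θ0=0°, θ1=90°, θ2=90°]
[1] after rotate(0, -90): [θ0=270°, θ1=90°, θ2=90°]
[2] after rotate(0, -90): [θ0=180°, θ1=90°, θ2=90°]
[3] after rotate(0, -90): [θ0=90°, θ1=90°, θ2=90°]
no other 3-command option fits: unique.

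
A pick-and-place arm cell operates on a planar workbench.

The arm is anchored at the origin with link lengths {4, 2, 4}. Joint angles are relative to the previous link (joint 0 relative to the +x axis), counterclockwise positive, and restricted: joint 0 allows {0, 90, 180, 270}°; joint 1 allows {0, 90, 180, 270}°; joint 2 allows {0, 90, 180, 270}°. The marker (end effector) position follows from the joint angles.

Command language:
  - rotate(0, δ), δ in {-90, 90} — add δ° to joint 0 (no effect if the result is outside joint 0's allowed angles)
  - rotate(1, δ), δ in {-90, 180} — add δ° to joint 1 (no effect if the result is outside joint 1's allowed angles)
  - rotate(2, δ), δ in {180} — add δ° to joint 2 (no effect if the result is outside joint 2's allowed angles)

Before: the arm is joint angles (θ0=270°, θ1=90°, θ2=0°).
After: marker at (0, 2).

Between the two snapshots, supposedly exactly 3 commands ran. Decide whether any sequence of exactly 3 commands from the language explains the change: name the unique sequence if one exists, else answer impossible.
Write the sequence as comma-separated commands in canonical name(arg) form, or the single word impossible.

from: joint angles (θ0=270°, θ1=90°, θ2=0°)
step 1 (rotate(1, -90)): joint angles (θ0=270°, θ1=0°, θ2=0°)
step 2 (rotate(1, -90)): joint angles (θ0=270°, θ1=270°, θ2=0°)
step 3 (rotate(1, -90)): joint angles (θ0=270°, θ1=180°, θ2=0°)
no other 3-command option fits: unique.

rotate(1, -90), rotate(1, -90), rotate(1, -90)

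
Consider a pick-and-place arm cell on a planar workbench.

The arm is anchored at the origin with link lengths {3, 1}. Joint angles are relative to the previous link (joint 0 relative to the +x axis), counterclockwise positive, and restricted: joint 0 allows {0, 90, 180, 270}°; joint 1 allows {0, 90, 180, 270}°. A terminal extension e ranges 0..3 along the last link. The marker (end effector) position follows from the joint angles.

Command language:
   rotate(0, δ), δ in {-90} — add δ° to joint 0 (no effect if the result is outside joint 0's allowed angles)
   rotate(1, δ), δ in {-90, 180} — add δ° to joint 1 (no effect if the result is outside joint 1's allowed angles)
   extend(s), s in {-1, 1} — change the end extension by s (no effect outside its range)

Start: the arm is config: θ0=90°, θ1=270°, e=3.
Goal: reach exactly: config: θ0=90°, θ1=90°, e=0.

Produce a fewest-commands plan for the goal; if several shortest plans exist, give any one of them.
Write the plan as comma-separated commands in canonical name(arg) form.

rotate(1, 180), extend(-1), extend(-1), extend(-1)

begin: config: θ0=90°, θ1=270°, e=3
t=1 rotate(1, 180) ⇒ config: θ0=90°, θ1=90°, e=3
t=2 extend(-1) ⇒ config: θ0=90°, θ1=90°, e=2
t=3 extend(-1) ⇒ config: θ0=90°, θ1=90°, e=1
t=4 extend(-1) ⇒ config: θ0=90°, θ1=90°, e=0
shorter routes all fall short; 4 is best.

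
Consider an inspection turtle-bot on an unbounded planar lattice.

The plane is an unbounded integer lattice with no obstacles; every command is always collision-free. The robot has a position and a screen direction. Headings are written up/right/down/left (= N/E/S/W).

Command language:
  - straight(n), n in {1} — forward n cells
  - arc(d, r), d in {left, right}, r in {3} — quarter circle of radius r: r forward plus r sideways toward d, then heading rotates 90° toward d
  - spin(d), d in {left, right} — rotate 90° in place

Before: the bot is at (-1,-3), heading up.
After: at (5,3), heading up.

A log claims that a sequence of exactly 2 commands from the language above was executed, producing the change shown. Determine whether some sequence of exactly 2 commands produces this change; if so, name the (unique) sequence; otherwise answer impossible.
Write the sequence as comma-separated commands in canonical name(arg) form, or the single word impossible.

arc(right, 3), arc(left, 3)

key: order matters: swapping arc(right, 3) and arc(left, 3) lands elsewhere
from: at (-1,-3), heading up
t=1 arc(right, 3) ⇒ at (2,0), heading right
t=2 arc(left, 3) ⇒ at (5,3), heading up
uniquely the one of 25 2-step routes that fits.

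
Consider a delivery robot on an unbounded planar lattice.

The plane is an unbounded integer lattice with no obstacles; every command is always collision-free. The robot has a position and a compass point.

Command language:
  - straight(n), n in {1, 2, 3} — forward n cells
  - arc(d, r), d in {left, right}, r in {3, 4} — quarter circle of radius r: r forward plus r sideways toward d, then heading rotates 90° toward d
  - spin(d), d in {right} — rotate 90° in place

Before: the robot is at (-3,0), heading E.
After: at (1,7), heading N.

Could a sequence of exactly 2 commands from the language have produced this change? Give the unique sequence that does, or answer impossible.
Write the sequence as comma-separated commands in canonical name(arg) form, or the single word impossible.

arc(left, 4), straight(3)

key: position moved to (1,7) AND the heading swung to N — translation plus rotation needed
t0: at (-3,0), heading E
1. arc(left, 4) → at (1,4), heading N
2. straight(3) → at (1,7), heading N
uniquely the one of 64 2-step routes that fits.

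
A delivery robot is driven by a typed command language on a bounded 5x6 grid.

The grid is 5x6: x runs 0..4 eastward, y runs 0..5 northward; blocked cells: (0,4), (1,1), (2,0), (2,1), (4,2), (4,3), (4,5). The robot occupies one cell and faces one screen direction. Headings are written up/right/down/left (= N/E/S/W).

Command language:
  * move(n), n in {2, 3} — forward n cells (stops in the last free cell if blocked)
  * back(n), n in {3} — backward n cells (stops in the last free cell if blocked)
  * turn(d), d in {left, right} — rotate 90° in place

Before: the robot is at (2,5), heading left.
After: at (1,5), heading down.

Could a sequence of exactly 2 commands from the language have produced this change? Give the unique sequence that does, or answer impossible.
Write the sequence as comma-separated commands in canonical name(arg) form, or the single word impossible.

every 2-command combo misses the target.

impossible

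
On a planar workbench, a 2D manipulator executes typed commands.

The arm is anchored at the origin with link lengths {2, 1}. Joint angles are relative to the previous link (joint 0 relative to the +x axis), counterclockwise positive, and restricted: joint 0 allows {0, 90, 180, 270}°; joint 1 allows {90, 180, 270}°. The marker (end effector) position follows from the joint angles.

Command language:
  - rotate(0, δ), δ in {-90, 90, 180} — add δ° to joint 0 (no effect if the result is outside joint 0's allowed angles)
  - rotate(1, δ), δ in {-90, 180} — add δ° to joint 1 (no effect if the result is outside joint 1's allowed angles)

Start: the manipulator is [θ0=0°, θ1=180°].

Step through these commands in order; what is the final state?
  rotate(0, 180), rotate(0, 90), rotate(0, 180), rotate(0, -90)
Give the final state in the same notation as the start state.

start: [θ0=0°, θ1=180°]
t=1 rotate(0, 180) ⇒ [θ0=180°, θ1=180°]
t=2 rotate(0, 90) ⇒ [θ0=270°, θ1=180°]
t=3 rotate(0, 180) ⇒ [θ0=90°, θ1=180°]
t=4 rotate(0, -90) ⇒ [θ0=0°, θ1=180°]

[θ0=0°, θ1=180°]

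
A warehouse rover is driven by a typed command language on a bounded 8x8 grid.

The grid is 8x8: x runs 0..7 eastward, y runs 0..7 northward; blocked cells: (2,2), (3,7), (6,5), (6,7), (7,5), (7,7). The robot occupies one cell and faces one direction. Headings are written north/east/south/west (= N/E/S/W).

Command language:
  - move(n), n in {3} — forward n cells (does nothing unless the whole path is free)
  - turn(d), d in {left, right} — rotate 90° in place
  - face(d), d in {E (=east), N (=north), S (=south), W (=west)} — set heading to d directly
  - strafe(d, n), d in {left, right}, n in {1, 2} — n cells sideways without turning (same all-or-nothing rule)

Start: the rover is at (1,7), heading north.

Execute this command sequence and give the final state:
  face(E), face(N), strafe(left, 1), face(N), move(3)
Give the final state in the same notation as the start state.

at (0,7), heading north

initial: at (1,7), heading north
1. face(E) → at (1,7), heading east
2. face(N) → at (1,7), heading north
3. strafe(left, 1) → at (0,7), heading north
4. face(N) → at (0,7), heading north
5. move(3) → at (0,7), heading north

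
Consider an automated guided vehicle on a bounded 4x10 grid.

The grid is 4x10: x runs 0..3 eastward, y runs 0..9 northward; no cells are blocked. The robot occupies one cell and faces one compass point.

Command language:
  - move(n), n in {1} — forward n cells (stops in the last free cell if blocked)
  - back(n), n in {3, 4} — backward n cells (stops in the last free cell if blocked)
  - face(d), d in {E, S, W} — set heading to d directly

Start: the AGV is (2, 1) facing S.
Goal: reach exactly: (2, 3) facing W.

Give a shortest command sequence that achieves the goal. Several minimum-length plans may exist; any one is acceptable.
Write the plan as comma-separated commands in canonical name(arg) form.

back(3), move(1), face(W)

start: (2, 1) facing S
[1] after back(3): (2, 4) facing S
[2] after move(1): (2, 3) facing S
[3] after face(W): (2, 3) facing W
nothing shorter than 3 reaches the goal.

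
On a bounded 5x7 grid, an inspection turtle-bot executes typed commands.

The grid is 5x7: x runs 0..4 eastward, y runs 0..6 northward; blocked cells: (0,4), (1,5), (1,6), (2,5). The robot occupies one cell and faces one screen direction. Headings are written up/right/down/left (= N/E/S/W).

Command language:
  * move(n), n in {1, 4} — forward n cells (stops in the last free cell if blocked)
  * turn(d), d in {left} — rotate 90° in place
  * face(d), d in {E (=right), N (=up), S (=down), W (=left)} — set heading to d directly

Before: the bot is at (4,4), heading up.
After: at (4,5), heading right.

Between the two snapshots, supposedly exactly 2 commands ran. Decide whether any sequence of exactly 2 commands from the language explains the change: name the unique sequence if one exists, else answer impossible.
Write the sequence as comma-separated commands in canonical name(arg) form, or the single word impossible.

move(1), face(E)

key: running face(E) before move(1) would end elsewhere — order is forced
initial: at (4,4), heading up
step 1 (move(1)): at (4,5), heading up
step 2 (face(E)): at (4,5), heading right
uniquely the one of 49 2-step routes that fits.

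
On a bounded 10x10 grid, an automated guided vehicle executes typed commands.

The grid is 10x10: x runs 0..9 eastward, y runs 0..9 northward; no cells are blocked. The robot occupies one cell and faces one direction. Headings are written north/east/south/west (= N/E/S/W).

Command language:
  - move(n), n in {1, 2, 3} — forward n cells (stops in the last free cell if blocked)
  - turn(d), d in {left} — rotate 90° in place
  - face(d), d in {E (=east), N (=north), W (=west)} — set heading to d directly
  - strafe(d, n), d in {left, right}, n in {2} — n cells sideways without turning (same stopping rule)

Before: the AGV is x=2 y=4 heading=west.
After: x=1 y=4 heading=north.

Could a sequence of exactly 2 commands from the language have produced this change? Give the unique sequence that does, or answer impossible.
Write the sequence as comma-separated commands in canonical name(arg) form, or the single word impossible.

key: running face(N) before move(1) would end elsewhere — order is forced
from: x=2 y=4 heading=west
[1] after move(1): x=1 y=4 heading=west
[2] after face(N): x=1 y=4 heading=north
all 81 alternatives checked — unique.

move(1), face(N)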